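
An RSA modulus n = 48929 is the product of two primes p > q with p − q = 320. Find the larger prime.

Since p = q + 320, we have 48929 = q(q + 320), so q² + 320q − 48929 = 0.
Discriminant: 320² + 4·48929 = 102400 + 195716 = 298116; √298116 = 546.
q = (−320 + 546)/2 = 113, and p = q + 320 = 433.
Check: 113 · 433 = 48929.

433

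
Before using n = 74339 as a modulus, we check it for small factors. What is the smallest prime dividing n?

79

74339 is odd.
Digit sum 26, not divisible by 3.
Ends in 9: not divisible by 5.
7: 74339 = 7·10619 + 6
11: 74339 = 11·6758 + 1
13: 74339 = 13·5718 + 5
17: 74339 = 17·4372 + 15
19: 74339 = 19·3912 + 11
23: 74339 = 23·3232 + 3
29: 74339 = 29·2563 + 12
31: 74339 = 31·2398 + 1
37: 74339 = 37·2009 + 6
41: 74339 = 41·1813 + 6
43: 74339 = 43·1728 + 35
47: 74339 = 47·1581 + 32
53: 74339 = 53·1402 + 33
59: 74339 = 59·1259 + 58
61: 74339 = 61·1218 + 41
67: 74339 = 67·1109 + 36
71: 74339 = 71·1047 + 2
73: 74339 = 73·1018 + 25
79: 74339 = 79·941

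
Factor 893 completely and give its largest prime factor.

893 = 19 · 47
47 is prime.
So 893 = 19 · 47; the largest prime factor is 47.

47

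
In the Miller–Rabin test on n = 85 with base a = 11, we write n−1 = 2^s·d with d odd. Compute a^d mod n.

61

85 − 1 = 84 = 2^2 · 21, so d = 21.
11^1 ≡ 11 (mod 85)
11^2 ≡ 11^2 = 121 ≡ 36 (mod 85)
11^4 ≡ 36^2 = 1296 ≡ 21 (mod 85)
11^8 ≡ 21^2 = 441 ≡ 16 (mod 85)
11^16 ≡ 16^2 = 256 ≡ 1 (mod 85)
21 = 16 + 4 + 1 in binary powers of 2.
So 11^21 ≡ 1 · 21 · 11 ≡ 61 (mod 85).
Squaring chain: 61 → 66; never reaches −1, so base 11 is a Miller–Rabin witness that 85 is composite.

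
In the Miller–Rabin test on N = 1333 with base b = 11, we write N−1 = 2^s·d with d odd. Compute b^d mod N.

1333 − 1 = 1332 = 2^2 · 333, so d = 333.
11^1 ≡ 11 (mod 1333)
11^2 ≡ 11^2 = 121 ≡ 121 (mod 1333)
11^4 ≡ 121^2 = 14641 ≡ 1311 (mod 1333)
11^8 ≡ 1311^2 = 1718721 ≡ 484 (mod 1333)
11^16 ≡ 484^2 = 234256 ≡ 981 (mod 1333)
11^32 ≡ 981^2 = 962361 ≡ 1268 (mod 1333)
11^64 ≡ 1268^2 = 1607824 ≡ 226 (mod 1333)
11^128 ≡ 226^2 = 51076 ≡ 422 (mod 1333)
11^256 ≡ 422^2 = 178084 ≡ 795 (mod 1333)
333 = 256 + 64 + 8 + 4 + 1 in binary powers of 2.
So 11^333 ≡ 795 · 226 · 484 · 1311 · 11 ≡ 494 (mod 1333).
Squaring chain: 494 → 97; never reaches −1, so base 11 is a Miller–Rabin witness that 1333 is composite.

494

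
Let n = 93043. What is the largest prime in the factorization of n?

93043 = 19 · 4897
4897 = 59 · 83
83 is prime.
So 93043 = 19 · 59 · 83; the largest prime factor is 83.

83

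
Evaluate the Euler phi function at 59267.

52992

Factor: 59267 = 13 · 47 · 97.
φ(59267) = (13−1) · (47−1) · (97−1) = 12 · 46 · 96 = 52992.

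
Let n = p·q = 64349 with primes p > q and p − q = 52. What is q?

229

Since p = q + 52, we have 64349 = q(q + 52), so q² + 52q − 64349 = 0.
Discriminant: 52² + 4·64349 = 2704 + 257396 = 260100; √260100 = 510.
q = (−52 + 510)/2 = 229, and p = q + 52 = 281.
Check: 229 · 281 = 64349.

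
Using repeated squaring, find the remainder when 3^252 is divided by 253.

31

3^1 ≡ 3 (mod 253)
3^2 ≡ 3^2 = 9 ≡ 9 (mod 253)
3^4 ≡ 9^2 = 81 ≡ 81 (mod 253)
3^8 ≡ 81^2 = 6561 ≡ 236 (mod 253)
3^16 ≡ 236^2 = 55696 ≡ 36 (mod 253)
3^32 ≡ 36^2 = 1296 ≡ 31 (mod 253)
3^64 ≡ 31^2 = 961 ≡ 202 (mod 253)
3^128 ≡ 202^2 = 40804 ≡ 71 (mod 253)
252 = 128 + 64 + 32 + 16 + 8 + 4 in binary powers of 2.
So 3^252 ≡ 71 · 202 · 31 · 36 · 236 · 81 ≡ 31 (mod 253).
Since 31 ≠ 1, base 3 is a Fermat witness: 253 is composite.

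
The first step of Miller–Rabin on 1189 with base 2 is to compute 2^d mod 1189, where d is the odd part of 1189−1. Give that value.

1189 − 1 = 1188 = 2^2 · 297, so d = 297.
2^1 ≡ 2 (mod 1189)
2^2 ≡ 2^2 = 4 ≡ 4 (mod 1189)
2^4 ≡ 4^2 = 16 ≡ 16 (mod 1189)
2^8 ≡ 16^2 = 256 ≡ 256 (mod 1189)
2^16 ≡ 256^2 = 65536 ≡ 141 (mod 1189)
2^32 ≡ 141^2 = 19881 ≡ 857 (mod 1189)
2^64 ≡ 857^2 = 734449 ≡ 836 (mod 1189)
2^128 ≡ 836^2 = 698896 ≡ 953 (mod 1189)
2^256 ≡ 953^2 = 908209 ≡ 1002 (mod 1189)
297 = 256 + 32 + 8 + 1 in binary powers of 2.
So 2^297 ≡ 1002 · 857 · 256 · 2 ≡ 282 (mod 1189).
Squaring chain: 282 → 1050; never reaches −1, so base 2 is a Miller–Rabin witness that 1189 is composite.

282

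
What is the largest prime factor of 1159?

1159 = 19 · 61
61 is prime.
So 1159 = 19 · 61; the largest prime factor is 61.

61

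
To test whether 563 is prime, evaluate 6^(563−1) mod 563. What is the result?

1

6^1 ≡ 6 (mod 563)
6^2 ≡ 6^2 = 36 ≡ 36 (mod 563)
6^4 ≡ 36^2 = 1296 ≡ 170 (mod 563)
6^8 ≡ 170^2 = 28900 ≡ 187 (mod 563)
6^16 ≡ 187^2 = 34969 ≡ 63 (mod 563)
6^32 ≡ 63^2 = 3969 ≡ 28 (mod 563)
6^64 ≡ 28^2 = 784 ≡ 221 (mod 563)
6^128 ≡ 221^2 = 48841 ≡ 423 (mod 563)
6^256 ≡ 423^2 = 178929 ≡ 458 (mod 563)
6^512 ≡ 458^2 = 209764 ≡ 328 (mod 563)
562 = 512 + 32 + 16 + 2 in binary powers of 2.
So 6^562 ≡ 328 · 28 · 63 · 36 ≡ 1 (mod 563).
Since the result is 1, base 6 gives no evidence that 563 is composite.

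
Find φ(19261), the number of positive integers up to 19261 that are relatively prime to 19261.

16320

Factor: 19261 = 11 · 17 · 103.
φ(19261) = (11−1) · (17−1) · (103−1) = 10 · 16 · 102 = 16320.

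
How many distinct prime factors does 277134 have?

6

277134 = 2 · 138567
138567 = 3 · 46189
46189 = 11 · 4199
4199 = 13 · 323
323 = 17 · 19
277134 = 2 · 3 · 11 · 13 · 17 · 19, which has 6 distinct prime factors.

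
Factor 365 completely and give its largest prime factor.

73

365 = 5 · 73
73 is prime.
So 365 = 5 · 73; the largest prime factor is 73.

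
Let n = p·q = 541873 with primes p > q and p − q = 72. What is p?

Since p = q + 72, we have 541873 = q(q + 72), so q² + 72q − 541873 = 0.
Discriminant: 72² + 4·541873 = 5184 + 2167492 = 2172676; √2172676 = 1474.
q = (−72 + 1474)/2 = 701, and p = q + 72 = 773.
Check: 701 · 773 = 541873.

773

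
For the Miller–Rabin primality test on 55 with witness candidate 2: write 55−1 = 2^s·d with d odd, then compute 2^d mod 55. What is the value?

55 − 1 = 54 = 2^1 · 27, so d = 27.
2^1 ≡ 2 (mod 55)
2^2 ≡ 2^2 = 4 ≡ 4 (mod 55)
2^4 ≡ 4^2 = 16 ≡ 16 (mod 55)
2^8 ≡ 16^2 = 256 ≡ 36 (mod 55)
2^16 ≡ 36^2 = 1296 ≡ 31 (mod 55)
27 = 16 + 8 + 2 + 1 in binary powers of 2.
So 2^27 ≡ 31 · 36 · 4 · 2 ≡ 18 (mod 55).
Squaring chain: 18; never reaches −1, so base 2 is a Miller–Rabin witness that 55 is composite.

18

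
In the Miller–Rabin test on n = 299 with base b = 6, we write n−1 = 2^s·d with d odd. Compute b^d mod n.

299 − 1 = 298 = 2^1 · 149, so d = 149.
6^1 ≡ 6 (mod 299)
6^2 ≡ 6^2 = 36 ≡ 36 (mod 299)
6^4 ≡ 36^2 = 1296 ≡ 100 (mod 299)
6^8 ≡ 100^2 = 10000 ≡ 133 (mod 299)
6^16 ≡ 133^2 = 17689 ≡ 48 (mod 299)
6^32 ≡ 48^2 = 2304 ≡ 211 (mod 299)
6^64 ≡ 211^2 = 44521 ≡ 269 (mod 299)
6^128 ≡ 269^2 = 72361 ≡ 3 (mod 299)
149 = 128 + 16 + 4 + 1 in binary powers of 2.
So 6^149 ≡ 3 · 48 · 100 · 6 ≡ 288 (mod 299).
Squaring chain: 288; never reaches −1, so base 6 is a Miller–Rabin witness that 299 is composite.

288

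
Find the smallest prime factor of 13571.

13571 is odd.
Digit sum 17, not divisible by 3.
Ends in 1: not divisible by 5.
7: 13571 = 7·1938 + 5
11: 13571 = 11·1233 + 8
13: 13571 = 13·1043 + 12
17: 13571 = 17·798 + 5
19: 13571 = 19·714 + 5
23: 13571 = 23·590 + 1
29: 13571 = 29·467 + 28
31: 13571 = 31·437 + 24
37: 13571 = 37·366 + 29
41: 13571 = 41·331

41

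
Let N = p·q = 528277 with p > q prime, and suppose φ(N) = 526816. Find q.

653

φ(n) = (p−1)(q−1) = n − (p+q) + 1, so p + q = 528277 − 526816 + 1 = 1462.
p and q are the roots of t² − 1462t + 528277 = 0.
Discriminant: 1462² − 4·528277 = 2137444 − 2113108 = 24336; √24336 = 156.
q = (1462 − 156)/2 = 653, p = (1462 + 156)/2 = 809.
Check: 653 · 809 = 528277.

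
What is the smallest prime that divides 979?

979 is odd.
Digit sum 25, not divisible by 3.
Ends in 9: not divisible by 5.
7: 979 = 7·139 + 6
11: 979 = 11·89

11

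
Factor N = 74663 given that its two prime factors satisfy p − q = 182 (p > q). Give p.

Since p = q + 182, we have 74663 = q(q + 182), so q² + 182q − 74663 = 0.
Discriminant: 182² + 4·74663 = 33124 + 298652 = 331776; √331776 = 576.
q = (−182 + 576)/2 = 197, and p = q + 182 = 379.
Check: 197 · 379 = 74663.

379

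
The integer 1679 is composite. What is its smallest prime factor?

23

1679 is odd.
Digit sum 23, not divisible by 3.
Ends in 9: not divisible by 5.
7: 1679 = 7·239 + 6
11: 1679 = 11·152 + 7
13: 1679 = 13·129 + 2
17: 1679 = 17·98 + 13
19: 1679 = 19·88 + 7
23: 1679 = 23·73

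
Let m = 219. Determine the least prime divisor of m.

219 is odd.
Digit sum 12, divisible by 3.

3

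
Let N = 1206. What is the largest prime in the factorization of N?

1206 = 2 · 603
603 = 3 · 201
201 = 3 · 67
67 is prime.
So 1206 = 2 · 3^2 · 67; the largest prime factor is 67.

67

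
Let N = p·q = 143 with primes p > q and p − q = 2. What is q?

Since p = q + 2, we have 143 = q(q + 2), so q² + 2q − 143 = 0.
Discriminant: 2² + 4·143 = 4 + 572 = 576; √576 = 24.
q = (−2 + 24)/2 = 11, and p = q + 2 = 13.
Check: 11 · 13 = 143.

11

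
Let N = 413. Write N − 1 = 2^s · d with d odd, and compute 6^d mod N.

279

413 − 1 = 412 = 2^2 · 103, so d = 103.
6^1 ≡ 6 (mod 413)
6^2 ≡ 6^2 = 36 ≡ 36 (mod 413)
6^4 ≡ 36^2 = 1296 ≡ 57 (mod 413)
6^8 ≡ 57^2 = 3249 ≡ 358 (mod 413)
6^16 ≡ 358^2 = 128164 ≡ 134 (mod 413)
6^32 ≡ 134^2 = 17956 ≡ 197 (mod 413)
6^64 ≡ 197^2 = 38809 ≡ 400 (mod 413)
103 = 64 + 32 + 4 + 2 + 1 in binary powers of 2.
So 6^103 ≡ 400 · 197 · 57 · 36 · 6 ≡ 279 (mod 413).
Squaring chain: 279 → 197; never reaches −1, so base 6 is a Miller–Rabin witness that 413 is composite.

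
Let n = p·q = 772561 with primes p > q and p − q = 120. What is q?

Since p = q + 120, we have 772561 = q(q + 120), so q² + 120q − 772561 = 0.
Discriminant: 120² + 4·772561 = 14400 + 3090244 = 3104644; √3104644 = 1762.
q = (−120 + 1762)/2 = 821, and p = q + 120 = 941.
Check: 821 · 941 = 772561.

821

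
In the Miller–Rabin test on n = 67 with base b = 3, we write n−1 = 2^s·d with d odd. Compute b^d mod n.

66

67 − 1 = 66 = 2^1 · 33, so d = 33.
3^1 ≡ 3 (mod 67)
3^2 ≡ 3^2 = 9 ≡ 9 (mod 67)
3^4 ≡ 9^2 = 81 ≡ 14 (mod 67)
3^8 ≡ 14^2 = 196 ≡ 62 (mod 67)
3^16 ≡ 62^2 = 3844 ≡ 25 (mod 67)
3^32 ≡ 25^2 = 625 ≡ 22 (mod 67)
33 = 32 + 1 in binary powers of 2.
So 3^33 ≡ 22 · 3 ≡ 66 (mod 67).
Since 3^d ≡ 66 (mod 67), base 3 does not prove 67 composite.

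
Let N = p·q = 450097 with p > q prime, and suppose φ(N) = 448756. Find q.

φ(n) = (p−1)(q−1) = n − (p+q) + 1, so p + q = 450097 − 448756 + 1 = 1342.
p and q are the roots of t² − 1342t + 450097 = 0.
Discriminant: 1342² − 4·450097 = 1800964 − 1800388 = 576; √576 = 24.
q = (1342 − 24)/2 = 659, p = (1342 + 24)/2 = 683.
Check: 659 · 683 = 450097.

659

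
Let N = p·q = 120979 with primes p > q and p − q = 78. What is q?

Since p = q + 78, we have 120979 = q(q + 78), so q² + 78q − 120979 = 0.
Discriminant: 78² + 4·120979 = 6084 + 483916 = 490000; √490000 = 700.
q = (−78 + 700)/2 = 311, and p = q + 78 = 389.
Check: 311 · 389 = 120979.

311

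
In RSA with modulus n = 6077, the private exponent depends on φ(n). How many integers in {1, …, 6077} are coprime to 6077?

Factor: 6077 = 59 · 103.
φ(6077) = (59−1) · (103−1) = 58 · 102 = 5916.

5916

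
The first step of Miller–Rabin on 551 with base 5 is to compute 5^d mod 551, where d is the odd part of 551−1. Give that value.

551 − 1 = 550 = 2^1 · 275, so d = 275.
5^1 ≡ 5 (mod 551)
5^2 ≡ 5^2 = 25 ≡ 25 (mod 551)
5^4 ≡ 25^2 = 625 ≡ 74 (mod 551)
5^8 ≡ 74^2 = 5476 ≡ 517 (mod 551)
5^16 ≡ 517^2 = 267289 ≡ 54 (mod 551)
5^32 ≡ 54^2 = 2916 ≡ 161 (mod 551)
5^64 ≡ 161^2 = 25921 ≡ 24 (mod 551)
5^128 ≡ 24^2 = 576 ≡ 25 (mod 551)
5^256 ≡ 25^2 = 625 ≡ 74 (mod 551)
275 = 256 + 16 + 2 + 1 in binary powers of 2.
So 5^275 ≡ 74 · 54 · 25 · 5 ≡ 294 (mod 551).
Squaring chain: 294; never reaches −1, so base 5 is a Miller–Rabin witness that 551 is composite.

294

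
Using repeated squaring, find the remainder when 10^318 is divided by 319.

122

10^1 ≡ 10 (mod 319)
10^2 ≡ 10^2 = 100 ≡ 100 (mod 319)
10^4 ≡ 100^2 = 10000 ≡ 111 (mod 319)
10^8 ≡ 111^2 = 12321 ≡ 199 (mod 319)
10^16 ≡ 199^2 = 39601 ≡ 45 (mod 319)
10^32 ≡ 45^2 = 2025 ≡ 111 (mod 319)
10^64 ≡ 111^2 = 12321 ≡ 199 (mod 319)
10^128 ≡ 199^2 = 39601 ≡ 45 (mod 319)
10^256 ≡ 45^2 = 2025 ≡ 111 (mod 319)
318 = 256 + 32 + 16 + 8 + 4 + 2 in binary powers of 2.
So 10^318 ≡ 111 · 111 · 45 · 199 · 111 · 100 ≡ 122 (mod 319).
Since 122 ≠ 1, base 10 is a Fermat witness: 319 is composite.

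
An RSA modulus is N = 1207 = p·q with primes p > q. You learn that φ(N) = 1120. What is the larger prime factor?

φ(n) = (p−1)(q−1) = n − (p+q) + 1, so p + q = 1207 − 1120 + 1 = 88.
p and q are the roots of t² − 88t + 1207 = 0.
Discriminant: 88² − 4·1207 = 7744 − 4828 = 2916; √2916 = 54.
q = (88 − 54)/2 = 17, p = (88 + 54)/2 = 71.
Check: 17 · 71 = 1207.

71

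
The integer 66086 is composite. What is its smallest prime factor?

66086 is even: 2 divides it.

2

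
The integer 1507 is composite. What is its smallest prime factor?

1507 is odd.
Digit sum 13, not divisible by 3.
Ends in 7: not divisible by 5.
7: 1507 = 7·215 + 2
11: 1507 = 11·137

11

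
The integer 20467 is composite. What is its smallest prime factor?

97

20467 is odd.
Digit sum 19, not divisible by 3.
Ends in 7: not divisible by 5.
7: 20467 = 7·2923 + 6
11: 20467 = 11·1860 + 7
13: 20467 = 13·1574 + 5
17: 20467 = 17·1203 + 16
19: 20467 = 19·1077 + 4
23: 20467 = 23·889 + 20
29: 20467 = 29·705 + 22
31: 20467 = 31·660 + 7
37: 20467 = 37·553 + 6
41: 20467 = 41·499 + 8
43: 20467 = 43·475 + 42
47: 20467 = 47·435 + 22
53: 20467 = 53·386 + 9
59: 20467 = 59·346 + 53
61: 20467 = 61·335 + 32
67: 20467 = 67·305 + 32
71: 20467 = 71·288 + 19
73: 20467 = 73·280 + 27
79: 20467 = 79·259 + 6
83: 20467 = 83·246 + 49
89: 20467 = 89·229 + 86
97: 20467 = 97·211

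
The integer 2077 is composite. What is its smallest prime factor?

2077 is odd.
Digit sum 16, not divisible by 3.
Ends in 7: not divisible by 5.
7: 2077 = 7·296 + 5
11: 2077 = 11·188 + 9
13: 2077 = 13·159 + 10
17: 2077 = 17·122 + 3
19: 2077 = 19·109 + 6
23: 2077 = 23·90 + 7
29: 2077 = 29·71 + 18
31: 2077 = 31·67

31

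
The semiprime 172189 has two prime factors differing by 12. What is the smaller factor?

409

Since p = q + 12, we have 172189 = q(q + 12), so q² + 12q − 172189 = 0.
Discriminant: 12² + 4·172189 = 144 + 688756 = 688900; √688900 = 830.
q = (−12 + 830)/2 = 409, and p = q + 12 = 421.
Check: 409 · 421 = 172189.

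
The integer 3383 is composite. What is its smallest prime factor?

3383 is odd.
Digit sum 17, not divisible by 3.
Ends in 3: not divisible by 5.
7: 3383 = 7·483 + 2
11: 3383 = 11·307 + 6
13: 3383 = 13·260 + 3
17: 3383 = 17·199

17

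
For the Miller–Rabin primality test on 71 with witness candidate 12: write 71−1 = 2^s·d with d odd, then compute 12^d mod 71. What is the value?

1

71 − 1 = 70 = 2^1 · 35, so d = 35.
12^1 ≡ 12 (mod 71)
12^2 ≡ 12^2 = 144 ≡ 2 (mod 71)
12^4 ≡ 2^2 = 4 ≡ 4 (mod 71)
12^8 ≡ 4^2 = 16 ≡ 16 (mod 71)
12^16 ≡ 16^2 = 256 ≡ 43 (mod 71)
12^32 ≡ 43^2 = 1849 ≡ 3 (mod 71)
35 = 32 + 2 + 1 in binary powers of 2.
So 12^35 ≡ 3 · 2 · 12 ≡ 1 (mod 71).
Since 12^d ≡ 1 (mod 71), base 12 does not prove 71 composite.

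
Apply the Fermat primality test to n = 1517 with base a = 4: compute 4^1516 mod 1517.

4^1 ≡ 4 (mod 1517)
4^2 ≡ 4^2 = 16 ≡ 16 (mod 1517)
4^4 ≡ 16^2 = 256 ≡ 256 (mod 1517)
4^8 ≡ 256^2 = 65536 ≡ 305 (mod 1517)
4^16 ≡ 305^2 = 93025 ≡ 488 (mod 1517)
4^32 ≡ 488^2 = 238144 ≡ 1492 (mod 1517)
4^64 ≡ 1492^2 = 2226064 ≡ 625 (mod 1517)
4^128 ≡ 625^2 = 390625 ≡ 756 (mod 1517)
4^256 ≡ 756^2 = 571536 ≡ 1144 (mod 1517)
4^512 ≡ 1144^2 = 1308736 ≡ 1082 (mod 1517)
4^1024 ≡ 1082^2 = 1170724 ≡ 1117 (mod 1517)
1516 = 1024 + 256 + 128 + 64 + 32 + 8 + 4 in binary powers of 2.
So 4^1516 ≡ 1117 · 1144 · 756 · 625 · 1492 · 305 · 256 ≡ 1144 (mod 1517).
Since 1144 ≠ 1, base 4 is a Fermat witness: 1517 is composite.

1144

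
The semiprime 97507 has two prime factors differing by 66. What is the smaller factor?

Since p = q + 66, we have 97507 = q(q + 66), so q² + 66q − 97507 = 0.
Discriminant: 66² + 4·97507 = 4356 + 390028 = 394384; √394384 = 628.
q = (−66 + 628)/2 = 281, and p = q + 66 = 347.
Check: 281 · 347 = 97507.

281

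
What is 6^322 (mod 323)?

104

6^1 ≡ 6 (mod 323)
6^2 ≡ 6^2 = 36 ≡ 36 (mod 323)
6^4 ≡ 36^2 = 1296 ≡ 4 (mod 323)
6^8 ≡ 4^2 = 16 ≡ 16 (mod 323)
6^16 ≡ 16^2 = 256 ≡ 256 (mod 323)
6^32 ≡ 256^2 = 65536 ≡ 290 (mod 323)
6^64 ≡ 290^2 = 84100 ≡ 120 (mod 323)
6^128 ≡ 120^2 = 14400 ≡ 188 (mod 323)
6^256 ≡ 188^2 = 35344 ≡ 137 (mod 323)
322 = 256 + 64 + 2 in binary powers of 2.
So 6^322 ≡ 137 · 120 · 36 ≡ 104 (mod 323).
Since 104 ≠ 1, base 6 is a Fermat witness: 323 is composite.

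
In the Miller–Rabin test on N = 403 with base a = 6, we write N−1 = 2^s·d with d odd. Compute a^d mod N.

278

403 − 1 = 402 = 2^1 · 201, so d = 201.
6^1 ≡ 6 (mod 403)
6^2 ≡ 6^2 = 36 ≡ 36 (mod 403)
6^4 ≡ 36^2 = 1296 ≡ 87 (mod 403)
6^8 ≡ 87^2 = 7569 ≡ 315 (mod 403)
6^16 ≡ 315^2 = 99225 ≡ 87 (mod 403)
6^32 ≡ 87^2 = 7569 ≡ 315 (mod 403)
6^64 ≡ 315^2 = 99225 ≡ 87 (mod 403)
6^128 ≡ 87^2 = 7569 ≡ 315 (mod 403)
201 = 128 + 64 + 8 + 1 in binary powers of 2.
So 6^201 ≡ 315 · 87 · 315 · 6 ≡ 278 (mod 403).
Squaring chain: 278; never reaches −1, so base 6 is a Miller–Rabin witness that 403 is composite.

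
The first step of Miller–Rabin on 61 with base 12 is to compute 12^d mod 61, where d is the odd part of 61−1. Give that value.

61 − 1 = 60 = 2^2 · 15, so d = 15.
12^1 ≡ 12 (mod 61)
12^2 ≡ 12^2 = 144 ≡ 22 (mod 61)
12^4 ≡ 22^2 = 484 ≡ 57 (mod 61)
12^8 ≡ 57^2 = 3249 ≡ 16 (mod 61)
15 = 8 + 4 + 2 + 1 in binary powers of 2.
So 12^15 ≡ 16 · 57 · 22 · 12 ≡ 1 (mod 61).
Since 12^d ≡ 1 (mod 61), base 12 does not prove 61 composite.

1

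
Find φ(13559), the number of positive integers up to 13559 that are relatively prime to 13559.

10656

Factor: 13559 = 7 · 13 · 149.
φ(13559) = (7−1) · (13−1) · (149−1) = 6 · 12 · 148 = 10656.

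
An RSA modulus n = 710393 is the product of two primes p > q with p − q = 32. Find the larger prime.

Since p = q + 32, we have 710393 = q(q + 32), so q² + 32q − 710393 = 0.
Discriminant: 32² + 4·710393 = 1024 + 2841572 = 2842596; √2842596 = 1686.
q = (−32 + 1686)/2 = 827, and p = q + 32 = 859.
Check: 827 · 859 = 710393.

859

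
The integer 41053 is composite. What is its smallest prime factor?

61

41053 is odd.
Digit sum 13, not divisible by 3.
Ends in 3: not divisible by 5.
7: 41053 = 7·5864 + 5
11: 41053 = 11·3732 + 1
13: 41053 = 13·3157 + 12
17: 41053 = 17·2414 + 15
19: 41053 = 19·2160 + 13
23: 41053 = 23·1784 + 21
29: 41053 = 29·1415 + 18
31: 41053 = 31·1324 + 9
37: 41053 = 37·1109 + 20
41: 41053 = 41·1001 + 12
43: 41053 = 43·954 + 31
47: 41053 = 47·873 + 22
53: 41053 = 53·774 + 31
59: 41053 = 59·695 + 48
61: 41053 = 61·673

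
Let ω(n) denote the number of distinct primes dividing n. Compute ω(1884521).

3

1884521 = 31^2 · 1961
1961 = 37 · 53
1884521 = 31^2 · 37 · 53, which has 3 distinct prime factors.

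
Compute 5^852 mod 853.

1

5^1 ≡ 5 (mod 853)
5^2 ≡ 5^2 = 25 ≡ 25 (mod 853)
5^4 ≡ 25^2 = 625 ≡ 625 (mod 853)
5^8 ≡ 625^2 = 390625 ≡ 804 (mod 853)
5^16 ≡ 804^2 = 646416 ≡ 695 (mod 853)
5^32 ≡ 695^2 = 483025 ≡ 227 (mod 853)
5^64 ≡ 227^2 = 51529 ≡ 349 (mod 853)
5^128 ≡ 349^2 = 121801 ≡ 675 (mod 853)
5^256 ≡ 675^2 = 455625 ≡ 123 (mod 853)
5^512 ≡ 123^2 = 15129 ≡ 628 (mod 853)
852 = 512 + 256 + 64 + 16 + 4 in binary powers of 2.
So 5^852 ≡ 628 · 123 · 349 · 695 · 625 ≡ 1 (mod 853).
Since the result is 1, base 5 gives no evidence that 853 is composite.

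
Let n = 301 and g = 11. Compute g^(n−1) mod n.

11^1 ≡ 11 (mod 301)
11^2 ≡ 11^2 = 121 ≡ 121 (mod 301)
11^4 ≡ 121^2 = 14641 ≡ 193 (mod 301)
11^8 ≡ 193^2 = 37249 ≡ 226 (mod 301)
11^16 ≡ 226^2 = 51076 ≡ 207 (mod 301)
11^32 ≡ 207^2 = 42849 ≡ 107 (mod 301)
11^64 ≡ 107^2 = 11449 ≡ 11 (mod 301)
11^128 ≡ 11^2 = 121 ≡ 121 (mod 301)
11^256 ≡ 121^2 = 14641 ≡ 193 (mod 301)
300 = 256 + 32 + 8 + 4 in binary powers of 2.
So 11^300 ≡ 193 · 107 · 226 · 193 ≡ 176 (mod 301).
Since 176 ≠ 1, base 11 is a Fermat witness: 301 is composite.

176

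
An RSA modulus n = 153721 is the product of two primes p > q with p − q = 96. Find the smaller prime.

Since p = q + 96, we have 153721 = q(q + 96), so q² + 96q − 153721 = 0.
Discriminant: 96² + 4·153721 = 9216 + 614884 = 624100; √624100 = 790.
q = (−96 + 790)/2 = 347, and p = q + 96 = 443.
Check: 347 · 443 = 153721.

347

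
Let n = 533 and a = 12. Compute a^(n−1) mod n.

12^1 ≡ 12 (mod 533)
12^2 ≡ 12^2 = 144 ≡ 144 (mod 533)
12^4 ≡ 144^2 = 20736 ≡ 482 (mod 533)
12^8 ≡ 482^2 = 232324 ≡ 469 (mod 533)
12^16 ≡ 469^2 = 219961 ≡ 365 (mod 533)
12^32 ≡ 365^2 = 133225 ≡ 508 (mod 533)
12^64 ≡ 508^2 = 258064 ≡ 92 (mod 533)
12^128 ≡ 92^2 = 8464 ≡ 469 (mod 533)
12^256 ≡ 469^2 = 219961 ≡ 365 (mod 533)
12^512 ≡ 365^2 = 133225 ≡ 508 (mod 533)
532 = 512 + 16 + 4 in binary powers of 2.
So 12^532 ≡ 508 · 365 · 482 ≡ 66 (mod 533).
Since 66 ≠ 1, base 12 is a Fermat witness: 533 is composite.

66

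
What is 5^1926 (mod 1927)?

291

5^1 ≡ 5 (mod 1927)
5^2 ≡ 5^2 = 25 ≡ 25 (mod 1927)
5^4 ≡ 25^2 = 625 ≡ 625 (mod 1927)
5^8 ≡ 625^2 = 390625 ≡ 1371 (mod 1927)
5^16 ≡ 1371^2 = 1879641 ≡ 816 (mod 1927)
5^32 ≡ 816^2 = 665856 ≡ 1041 (mod 1927)
5^64 ≡ 1041^2 = 1083681 ≡ 707 (mod 1927)
5^128 ≡ 707^2 = 499849 ≡ 756 (mod 1927)
5^256 ≡ 756^2 = 571536 ≡ 1144 (mod 1927)
5^512 ≡ 1144^2 = 1308736 ≡ 303 (mod 1927)
5^1024 ≡ 303^2 = 91809 ≡ 1240 (mod 1927)
1926 = 1024 + 512 + 256 + 128 + 4 + 2 in binary powers of 2.
So 5^1926 ≡ 1240 · 303 · 1144 · 756 · 625 · 25 ≡ 291 (mod 1927).
Since 291 ≠ 1, base 5 is a Fermat witness: 1927 is composite.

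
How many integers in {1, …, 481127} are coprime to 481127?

Factor: 481127 = 43 · 67 · 167.
φ(481127) = (43−1) · (67−1) · (167−1) = 42 · 66 · 166 = 460152.

460152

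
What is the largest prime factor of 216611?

67

216611 = 53 · 4087
4087 = 61 · 67
67 is prime.
So 216611 = 53 · 61 · 67; the largest prime factor is 67.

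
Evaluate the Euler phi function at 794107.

Factor: 794107 = 29 · 139 · 197.
φ(794107) = (29−1) · (139−1) · (197−1) = 28 · 138 · 196 = 757344.

757344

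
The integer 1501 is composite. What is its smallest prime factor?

1501 is odd.
Digit sum 7, not divisible by 3.
Ends in 1: not divisible by 5.
7: 1501 = 7·214 + 3
11: 1501 = 11·136 + 5
13: 1501 = 13·115 + 6
17: 1501 = 17·88 + 5
19: 1501 = 19·79

19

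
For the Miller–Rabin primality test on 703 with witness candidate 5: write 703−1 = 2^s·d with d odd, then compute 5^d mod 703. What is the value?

438

703 − 1 = 702 = 2^1 · 351, so d = 351.
5^1 ≡ 5 (mod 703)
5^2 ≡ 5^2 = 25 ≡ 25 (mod 703)
5^4 ≡ 25^2 = 625 ≡ 625 (mod 703)
5^8 ≡ 625^2 = 390625 ≡ 460 (mod 703)
5^16 ≡ 460^2 = 211600 ≡ 700 (mod 703)
5^32 ≡ 700^2 = 490000 ≡ 9 (mod 703)
5^64 ≡ 9^2 = 81 ≡ 81 (mod 703)
5^128 ≡ 81^2 = 6561 ≡ 234 (mod 703)
5^256 ≡ 234^2 = 54756 ≡ 625 (mod 703)
351 = 256 + 64 + 16 + 8 + 4 + 2 + 1 in binary powers of 2.
So 5^351 ≡ 625 · 81 · 700 · 460 · 625 · 25 · 5 ≡ 438 (mod 703).
Squaring chain: 438; never reaches −1, so base 5 is a Miller–Rabin witness that 703 is composite.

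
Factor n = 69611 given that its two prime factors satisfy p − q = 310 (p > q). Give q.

Since p = q + 310, we have 69611 = q(q + 310), so q² + 310q − 69611 = 0.
Discriminant: 310² + 4·69611 = 96100 + 278444 = 374544; √374544 = 612.
q = (−310 + 612)/2 = 151, and p = q + 310 = 461.
Check: 151 · 461 = 69611.

151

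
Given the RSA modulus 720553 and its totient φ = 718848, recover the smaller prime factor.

769

φ(n) = (p−1)(q−1) = n − (p+q) + 1, so p + q = 720553 − 718848 + 1 = 1706.
p and q are the roots of t² − 1706t + 720553 = 0.
Discriminant: 1706² − 4·720553 = 2910436 − 2882212 = 28224; √28224 = 168.
q = (1706 − 168)/2 = 769, p = (1706 + 168)/2 = 937.
Check: 769 · 937 = 720553.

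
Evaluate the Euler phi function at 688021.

660480

Factor: 688021 = 41 · 97 · 173.
φ(688021) = (41−1) · (97−1) · (173−1) = 40 · 96 · 172 = 660480.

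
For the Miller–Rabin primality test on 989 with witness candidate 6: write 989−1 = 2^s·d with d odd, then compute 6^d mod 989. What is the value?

393

989 − 1 = 988 = 2^2 · 247, so d = 247.
6^1 ≡ 6 (mod 989)
6^2 ≡ 6^2 = 36 ≡ 36 (mod 989)
6^4 ≡ 36^2 = 1296 ≡ 307 (mod 989)
6^8 ≡ 307^2 = 94249 ≡ 294 (mod 989)
6^16 ≡ 294^2 = 86436 ≡ 393 (mod 989)
6^32 ≡ 393^2 = 154449 ≡ 165 (mod 989)
6^64 ≡ 165^2 = 27225 ≡ 522 (mod 989)
6^128 ≡ 522^2 = 272484 ≡ 509 (mod 989)
247 = 128 + 64 + 32 + 16 + 4 + 2 + 1 in binary powers of 2.
So 6^247 ≡ 509 · 522 · 165 · 393 · 307 · 36 · 6 ≡ 393 (mod 989).
Squaring chain: 393 → 165; never reaches −1, so base 6 is a Miller–Rabin witness that 989 is composite.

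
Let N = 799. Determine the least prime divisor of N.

17

799 is odd.
Digit sum 25, not divisible by 3.
Ends in 9: not divisible by 5.
7: 799 = 7·114 + 1
11: 799 = 11·72 + 7
13: 799 = 13·61 + 6
17: 799 = 17·47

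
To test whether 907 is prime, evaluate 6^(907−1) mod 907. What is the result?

6^1 ≡ 6 (mod 907)
6^2 ≡ 6^2 = 36 ≡ 36 (mod 907)
6^4 ≡ 36^2 = 1296 ≡ 389 (mod 907)
6^8 ≡ 389^2 = 151321 ≡ 759 (mod 907)
6^16 ≡ 759^2 = 576081 ≡ 136 (mod 907)
6^32 ≡ 136^2 = 18496 ≡ 356 (mod 907)
6^64 ≡ 356^2 = 126736 ≡ 663 (mod 907)
6^128 ≡ 663^2 = 439569 ≡ 581 (mod 907)
6^256 ≡ 581^2 = 337561 ≡ 157 (mod 907)
6^512 ≡ 157^2 = 24649 ≡ 160 (mod 907)
906 = 512 + 256 + 128 + 8 + 2 in binary powers of 2.
So 6^906 ≡ 160 · 157 · 581 · 759 · 36 ≡ 1 (mod 907).
Since the result is 1, base 6 gives no evidence that 907 is composite.

1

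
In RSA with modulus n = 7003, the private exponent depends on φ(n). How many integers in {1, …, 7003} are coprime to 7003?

6808

Factor: 7003 = 47 · 149.
φ(7003) = (47−1) · (149−1) = 46 · 148 = 6808.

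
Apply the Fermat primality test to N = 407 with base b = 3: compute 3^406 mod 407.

256

3^1 ≡ 3 (mod 407)
3^2 ≡ 3^2 = 9 ≡ 9 (mod 407)
3^4 ≡ 9^2 = 81 ≡ 81 (mod 407)
3^8 ≡ 81^2 = 6561 ≡ 49 (mod 407)
3^16 ≡ 49^2 = 2401 ≡ 366 (mod 407)
3^32 ≡ 366^2 = 133956 ≡ 53 (mod 407)
3^64 ≡ 53^2 = 2809 ≡ 367 (mod 407)
3^128 ≡ 367^2 = 134689 ≡ 379 (mod 407)
3^256 ≡ 379^2 = 143641 ≡ 377 (mod 407)
406 = 256 + 128 + 16 + 4 + 2 in binary powers of 2.
So 3^406 ≡ 377 · 379 · 366 · 81 · 9 ≡ 256 (mod 407).
Since 256 ≠ 1, base 3 is a Fermat witness: 407 is composite.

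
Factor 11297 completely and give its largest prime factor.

11297 = 11 · 1027
1027 = 13 · 79
79 is prime.
So 11297 = 11 · 13 · 79; the largest prime factor is 79.

79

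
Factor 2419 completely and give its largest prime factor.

2419 = 41 · 59
59 is prime.
So 2419 = 41 · 59; the largest prime factor is 59.

59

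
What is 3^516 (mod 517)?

3^1 ≡ 3 (mod 517)
3^2 ≡ 3^2 = 9 ≡ 9 (mod 517)
3^4 ≡ 9^2 = 81 ≡ 81 (mod 517)
3^8 ≡ 81^2 = 6561 ≡ 357 (mod 517)
3^16 ≡ 357^2 = 127449 ≡ 267 (mod 517)
3^32 ≡ 267^2 = 71289 ≡ 460 (mod 517)
3^64 ≡ 460^2 = 211600 ≡ 147 (mod 517)
3^128 ≡ 147^2 = 21609 ≡ 412 (mod 517)
3^256 ≡ 412^2 = 169744 ≡ 168 (mod 517)
3^512 ≡ 168^2 = 28224 ≡ 306 (mod 517)
516 = 512 + 4 in binary powers of 2.
So 3^516 ≡ 306 · 81 ≡ 487 (mod 517).
Since 487 ≠ 1, base 3 is a Fermat witness: 517 is composite.

487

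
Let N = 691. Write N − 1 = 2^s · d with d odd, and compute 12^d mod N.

690

691 − 1 = 690 = 2^1 · 345, so d = 345.
12^1 ≡ 12 (mod 691)
12^2 ≡ 12^2 = 144 ≡ 144 (mod 691)
12^4 ≡ 144^2 = 20736 ≡ 6 (mod 691)
12^8 ≡ 6^2 = 36 ≡ 36 (mod 691)
12^16 ≡ 36^2 = 1296 ≡ 605 (mod 691)
12^32 ≡ 605^2 = 366025 ≡ 486 (mod 691)
12^64 ≡ 486^2 = 236196 ≡ 565 (mod 691)
12^128 ≡ 565^2 = 319225 ≡ 674 (mod 691)
12^256 ≡ 674^2 = 454276 ≡ 289 (mod 691)
345 = 256 + 64 + 16 + 8 + 1 in binary powers of 2.
So 12^345 ≡ 289 · 565 · 605 · 36 · 12 ≡ 690 (mod 691).
Since 12^d ≡ 690 (mod 691), base 12 does not prove 691 composite.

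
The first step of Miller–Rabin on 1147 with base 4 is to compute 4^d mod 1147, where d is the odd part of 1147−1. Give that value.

1147 − 1 = 1146 = 2^1 · 573, so d = 573.
4^1 ≡ 4 (mod 1147)
4^2 ≡ 4^2 = 16 ≡ 16 (mod 1147)
4^4 ≡ 16^2 = 256 ≡ 256 (mod 1147)
4^8 ≡ 256^2 = 65536 ≡ 157 (mod 1147)
4^16 ≡ 157^2 = 24649 ≡ 562 (mod 1147)
4^32 ≡ 562^2 = 315844 ≡ 419 (mod 1147)
4^64 ≡ 419^2 = 175561 ≡ 70 (mod 1147)
4^128 ≡ 70^2 = 4900 ≡ 312 (mod 1147)
4^256 ≡ 312^2 = 97344 ≡ 996 (mod 1147)
4^512 ≡ 996^2 = 992016 ≡ 1008 (mod 1147)
573 = 512 + 32 + 16 + 8 + 4 + 1 in binary powers of 2.
So 4^573 ≡ 1008 · 419 · 562 · 157 · 256 · 4 ≡ 529 (mod 1147).
Squaring chain: 529; never reaches −1, so base 4 is a Miller–Rabin witness that 1147 is composite.

529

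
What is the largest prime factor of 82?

82 = 2 · 41
41 is prime.
So 82 = 2 · 41; the largest prime factor is 41.

41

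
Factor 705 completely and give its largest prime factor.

47

705 = 3 · 235
235 = 5 · 47
47 is prime.
So 705 = 3 · 5 · 47; the largest prime factor is 47.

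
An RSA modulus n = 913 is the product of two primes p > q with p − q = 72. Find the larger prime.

Since p = q + 72, we have 913 = q(q + 72), so q² + 72q − 913 = 0.
Discriminant: 72² + 4·913 = 5184 + 3652 = 8836; √8836 = 94.
q = (−72 + 94)/2 = 11, and p = q + 72 = 83.
Check: 11 · 83 = 913.

83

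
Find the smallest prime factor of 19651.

43

19651 is odd.
Digit sum 22, not divisible by 3.
Ends in 1: not divisible by 5.
7: 19651 = 7·2807 + 2
11: 19651 = 11·1786 + 5
13: 19651 = 13·1511 + 8
17: 19651 = 17·1155 + 16
19: 19651 = 19·1034 + 5
23: 19651 = 23·854 + 9
29: 19651 = 29·677 + 18
31: 19651 = 31·633 + 28
37: 19651 = 37·531 + 4
41: 19651 = 41·479 + 12
43: 19651 = 43·457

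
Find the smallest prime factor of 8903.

29

8903 is odd.
Digit sum 20, not divisible by 3.
Ends in 3: not divisible by 5.
7: 8903 = 7·1271 + 6
11: 8903 = 11·809 + 4
13: 8903 = 13·684 + 11
17: 8903 = 17·523 + 12
19: 8903 = 19·468 + 11
23: 8903 = 23·387 + 2
29: 8903 = 29·307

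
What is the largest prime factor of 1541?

67

1541 = 23 · 67
67 is prime.
So 1541 = 23 · 67; the largest prime factor is 67.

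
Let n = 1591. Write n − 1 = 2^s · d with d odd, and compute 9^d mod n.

322

1591 − 1 = 1590 = 2^1 · 795, so d = 795.
9^1 ≡ 9 (mod 1591)
9^2 ≡ 9^2 = 81 ≡ 81 (mod 1591)
9^4 ≡ 81^2 = 6561 ≡ 197 (mod 1591)
9^8 ≡ 197^2 = 38809 ≡ 625 (mod 1591)
9^16 ≡ 625^2 = 390625 ≡ 830 (mod 1591)
9^32 ≡ 830^2 = 688900 ≡ 1588 (mod 1591)
9^64 ≡ 1588^2 = 2521744 ≡ 9 (mod 1591)
9^128 ≡ 9^2 = 81 ≡ 81 (mod 1591)
9^256 ≡ 81^2 = 6561 ≡ 197 (mod 1591)
9^512 ≡ 197^2 = 38809 ≡ 625 (mod 1591)
795 = 512 + 256 + 16 + 8 + 2 + 1 in binary powers of 2.
So 9^795 ≡ 625 · 197 · 830 · 625 · 81 · 9 ≡ 322 (mod 1591).
Squaring chain: 322; never reaches −1, so base 9 is a Miller–Rabin witness that 1591 is composite.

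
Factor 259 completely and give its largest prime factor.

259 = 7 · 37
37 is prime.
So 259 = 7 · 37; the largest prime factor is 37.

37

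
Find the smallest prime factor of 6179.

6179 is odd.
Digit sum 23, not divisible by 3.
Ends in 9: not divisible by 5.
7: 6179 = 7·882 + 5
11: 6179 = 11·561 + 8
13: 6179 = 13·475 + 4
17: 6179 = 17·363 + 8
19: 6179 = 19·325 + 4
23: 6179 = 23·268 + 15
29: 6179 = 29·213 + 2
31: 6179 = 31·199 + 10
37: 6179 = 37·167

37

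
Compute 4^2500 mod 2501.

657

4^1 ≡ 4 (mod 2501)
4^2 ≡ 4^2 = 16 ≡ 16 (mod 2501)
4^4 ≡ 16^2 = 256 ≡ 256 (mod 2501)
4^8 ≡ 256^2 = 65536 ≡ 510 (mod 2501)
4^16 ≡ 510^2 = 260100 ≡ 2497 (mod 2501)
4^32 ≡ 2497^2 = 6235009 ≡ 16 (mod 2501)
4^64 ≡ 16^2 = 256 ≡ 256 (mod 2501)
4^128 ≡ 256^2 = 65536 ≡ 510 (mod 2501)
4^256 ≡ 510^2 = 260100 ≡ 2497 (mod 2501)
4^512 ≡ 2497^2 = 6235009 ≡ 16 (mod 2501)
4^1024 ≡ 16^2 = 256 ≡ 256 (mod 2501)
4^2048 ≡ 256^2 = 65536 ≡ 510 (mod 2501)
2500 = 2048 + 256 + 128 + 64 + 4 in binary powers of 2.
So 4^2500 ≡ 510 · 2497 · 510 · 256 · 256 ≡ 657 (mod 2501).
Since 657 ≠ 1, base 4 is a Fermat witness: 2501 is composite.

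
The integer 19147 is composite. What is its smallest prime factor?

41

19147 is odd.
Digit sum 22, not divisible by 3.
Ends in 7: not divisible by 5.
7: 19147 = 7·2735 + 2
11: 19147 = 11·1740 + 7
13: 19147 = 13·1472 + 11
17: 19147 = 17·1126 + 5
19: 19147 = 19·1007 + 14
23: 19147 = 23·832 + 11
29: 19147 = 29·660 + 7
31: 19147 = 31·617 + 20
37: 19147 = 37·517 + 18
41: 19147 = 41·467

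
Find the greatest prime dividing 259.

259 = 7 · 37
37 is prime.
So 259 = 7 · 37; the largest prime factor is 37.

37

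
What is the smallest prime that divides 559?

13

559 is odd.
Digit sum 19, not divisible by 3.
Ends in 9: not divisible by 5.
7: 559 = 7·79 + 6
11: 559 = 11·50 + 9
13: 559 = 13·43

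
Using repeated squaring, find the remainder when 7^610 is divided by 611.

7^1 ≡ 7 (mod 611)
7^2 ≡ 7^2 = 49 ≡ 49 (mod 611)
7^4 ≡ 49^2 = 2401 ≡ 568 (mod 611)
7^8 ≡ 568^2 = 322624 ≡ 16 (mod 611)
7^16 ≡ 16^2 = 256 ≡ 256 (mod 611)
7^32 ≡ 256^2 = 65536 ≡ 159 (mod 611)
7^64 ≡ 159^2 = 25281 ≡ 230 (mod 611)
7^128 ≡ 230^2 = 52900 ≡ 354 (mod 611)
7^256 ≡ 354^2 = 125316 ≡ 61 (mod 611)
7^512 ≡ 61^2 = 3721 ≡ 55 (mod 611)
610 = 512 + 64 + 32 + 2 in binary powers of 2.
So 7^610 ≡ 55 · 230 · 159 · 49 ≡ 17 (mod 611).
Since 17 ≠ 1, base 7 is a Fermat witness: 611 is composite.

17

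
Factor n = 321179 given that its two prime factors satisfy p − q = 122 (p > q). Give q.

Since p = q + 122, we have 321179 = q(q + 122), so q² + 122q − 321179 = 0.
Discriminant: 122² + 4·321179 = 14884 + 1284716 = 1299600; √1299600 = 1140.
q = (−122 + 1140)/2 = 509, and p = q + 122 = 631.
Check: 509 · 631 = 321179.

509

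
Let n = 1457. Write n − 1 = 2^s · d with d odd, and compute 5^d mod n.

160

1457 − 1 = 1456 = 2^4 · 91, so d = 91.
5^1 ≡ 5 (mod 1457)
5^2 ≡ 5^2 = 25 ≡ 25 (mod 1457)
5^4 ≡ 25^2 = 625 ≡ 625 (mod 1457)
5^8 ≡ 625^2 = 390625 ≡ 149 (mod 1457)
5^16 ≡ 149^2 = 22201 ≡ 346 (mod 1457)
5^32 ≡ 346^2 = 119716 ≡ 242 (mod 1457)
5^64 ≡ 242^2 = 58564 ≡ 284 (mod 1457)
91 = 64 + 16 + 8 + 2 + 1 in binary powers of 2.
So 5^91 ≡ 284 · 346 · 149 · 25 · 5 ≡ 160 (mod 1457).
Squaring chain: 160 → 831 → 1400 → 335; never reaches −1, so base 5 is a Miller–Rabin witness that 1457 is composite.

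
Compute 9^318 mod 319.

9^1 ≡ 9 (mod 319)
9^2 ≡ 9^2 = 81 ≡ 81 (mod 319)
9^4 ≡ 81^2 = 6561 ≡ 181 (mod 319)
9^8 ≡ 181^2 = 32761 ≡ 223 (mod 319)
9^16 ≡ 223^2 = 49729 ≡ 284 (mod 319)
9^32 ≡ 284^2 = 80656 ≡ 268 (mod 319)
9^64 ≡ 268^2 = 71824 ≡ 49 (mod 319)
9^128 ≡ 49^2 = 2401 ≡ 168 (mod 319)
9^256 ≡ 168^2 = 28224 ≡ 152 (mod 319)
318 = 256 + 32 + 16 + 8 + 4 + 2 in binary powers of 2.
So 9^318 ≡ 152 · 268 · 284 · 223 · 181 · 81 ≡ 25 (mod 319).
Since 25 ≠ 1, base 9 is a Fermat witness: 319 is composite.

25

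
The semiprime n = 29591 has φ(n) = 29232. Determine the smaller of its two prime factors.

127

φ(n) = (p−1)(q−1) = n − (p+q) + 1, so p + q = 29591 − 29232 + 1 = 360.
p and q are the roots of t² − 360t + 29591 = 0.
Discriminant: 360² − 4·29591 = 129600 − 118364 = 11236; √11236 = 106.
q = (360 − 106)/2 = 127, p = (360 + 106)/2 = 233.
Check: 127 · 233 = 29591.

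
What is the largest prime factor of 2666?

43

2666 = 2 · 1333
1333 = 31 · 43
43 is prime.
So 2666 = 2 · 31 · 43; the largest prime factor is 43.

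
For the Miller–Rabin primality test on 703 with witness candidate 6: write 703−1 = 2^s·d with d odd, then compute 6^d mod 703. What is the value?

438

703 − 1 = 702 = 2^1 · 351, so d = 351.
6^1 ≡ 6 (mod 703)
6^2 ≡ 6^2 = 36 ≡ 36 (mod 703)
6^4 ≡ 36^2 = 1296 ≡ 593 (mod 703)
6^8 ≡ 593^2 = 351649 ≡ 149 (mod 703)
6^16 ≡ 149^2 = 22201 ≡ 408 (mod 703)
6^32 ≡ 408^2 = 166464 ≡ 556 (mod 703)
6^64 ≡ 556^2 = 309136 ≡ 519 (mod 703)
6^128 ≡ 519^2 = 269361 ≡ 112 (mod 703)
6^256 ≡ 112^2 = 12544 ≡ 593 (mod 703)
351 = 256 + 64 + 16 + 8 + 4 + 2 + 1 in binary powers of 2.
So 6^351 ≡ 593 · 519 · 408 · 149 · 593 · 36 · 6 ≡ 438 (mod 703).
Squaring chain: 438; never reaches −1, so base 6 is a Miller–Rabin witness that 703 is composite.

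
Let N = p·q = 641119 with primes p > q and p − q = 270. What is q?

677

Since p = q + 270, we have 641119 = q(q + 270), so q² + 270q − 641119 = 0.
Discriminant: 270² + 4·641119 = 72900 + 2564476 = 2637376; √2637376 = 1624.
q = (−270 + 1624)/2 = 677, and p = q + 270 = 947.
Check: 677 · 947 = 641119.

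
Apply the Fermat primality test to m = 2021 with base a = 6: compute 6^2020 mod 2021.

6^1 ≡ 6 (mod 2021)
6^2 ≡ 6^2 = 36 ≡ 36 (mod 2021)
6^4 ≡ 36^2 = 1296 ≡ 1296 (mod 2021)
6^8 ≡ 1296^2 = 1679616 ≡ 165 (mod 2021)
6^16 ≡ 165^2 = 27225 ≡ 952 (mod 2021)
6^32 ≡ 952^2 = 906304 ≡ 896 (mod 2021)
6^64 ≡ 896^2 = 802816 ≡ 479 (mod 2021)
6^128 ≡ 479^2 = 229441 ≡ 1068 (mod 2021)
6^256 ≡ 1068^2 = 1140624 ≡ 780 (mod 2021)
6^512 ≡ 780^2 = 608400 ≡ 79 (mod 2021)
6^1024 ≡ 79^2 = 6241 ≡ 178 (mod 2021)
2020 = 1024 + 512 + 256 + 128 + 64 + 32 + 4 in binary powers of 2.
So 6^2020 ≡ 178 · 79 · 780 · 1068 · 479 · 896 · 1296 ≡ 1511 (mod 2021).
Since 1511 ≠ 1, base 6 is a Fermat witness: 2021 is composite.

1511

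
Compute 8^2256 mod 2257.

1925

8^1 ≡ 8 (mod 2257)
8^2 ≡ 8^2 = 64 ≡ 64 (mod 2257)
8^4 ≡ 64^2 = 4096 ≡ 1839 (mod 2257)
8^8 ≡ 1839^2 = 3381921 ≡ 935 (mod 2257)
8^16 ≡ 935^2 = 874225 ≡ 766 (mod 2257)
8^32 ≡ 766^2 = 586756 ≡ 2193 (mod 2257)
8^64 ≡ 2193^2 = 4809249 ≡ 1839 (mod 2257)
8^128 ≡ 1839^2 = 3381921 ≡ 935 (mod 2257)
8^256 ≡ 935^2 = 874225 ≡ 766 (mod 2257)
8^512 ≡ 766^2 = 586756 ≡ 2193 (mod 2257)
8^1024 ≡ 2193^2 = 4809249 ≡ 1839 (mod 2257)
8^2048 ≡ 1839^2 = 3381921 ≡ 935 (mod 2257)
2256 = 2048 + 128 + 64 + 16 in binary powers of 2.
So 8^2256 ≡ 935 · 935 · 1839 · 766 ≡ 1925 (mod 2257).
Since 1925 ≠ 1, base 8 is a Fermat witness: 2257 is composite.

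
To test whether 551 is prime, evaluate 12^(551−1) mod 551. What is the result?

463

12^1 ≡ 12 (mod 551)
12^2 ≡ 12^2 = 144 ≡ 144 (mod 551)
12^4 ≡ 144^2 = 20736 ≡ 349 (mod 551)
12^8 ≡ 349^2 = 121801 ≡ 30 (mod 551)
12^16 ≡ 30^2 = 900 ≡ 349 (mod 551)
12^32 ≡ 349^2 = 121801 ≡ 30 (mod 551)
12^64 ≡ 30^2 = 900 ≡ 349 (mod 551)
12^128 ≡ 349^2 = 121801 ≡ 30 (mod 551)
12^256 ≡ 30^2 = 900 ≡ 349 (mod 551)
12^512 ≡ 349^2 = 121801 ≡ 30 (mod 551)
550 = 512 + 32 + 4 + 2 in binary powers of 2.
So 12^550 ≡ 30 · 30 · 349 · 144 ≡ 463 (mod 551).
Since 463 ≠ 1, base 12 is a Fermat witness: 551 is composite.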